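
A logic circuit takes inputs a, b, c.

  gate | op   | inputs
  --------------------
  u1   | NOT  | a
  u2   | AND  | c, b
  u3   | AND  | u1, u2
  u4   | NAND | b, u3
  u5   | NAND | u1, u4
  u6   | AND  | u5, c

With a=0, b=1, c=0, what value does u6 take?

u1 = NOT 0 = 1
u2 = 0 AND 1 = 0
u3 = 1 AND 0 = 0
u4 = 1 NAND 0 = 1
u5 = 1 NAND 1 = 0
u6 = 0 AND 0 = 0

0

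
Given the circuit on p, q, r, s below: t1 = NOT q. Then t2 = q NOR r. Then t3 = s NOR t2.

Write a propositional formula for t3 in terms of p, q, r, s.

s NOR (q NOR r)

t2 = q NOR r
t3 = s NOR t2 = s NOR (q NOR r)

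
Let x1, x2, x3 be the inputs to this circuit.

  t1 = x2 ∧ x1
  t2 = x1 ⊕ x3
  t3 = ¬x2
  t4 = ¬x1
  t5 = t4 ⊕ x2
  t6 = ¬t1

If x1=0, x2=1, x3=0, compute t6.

1

t1 = 1 ∧ 0 = 0
t6 = ¬0 = 1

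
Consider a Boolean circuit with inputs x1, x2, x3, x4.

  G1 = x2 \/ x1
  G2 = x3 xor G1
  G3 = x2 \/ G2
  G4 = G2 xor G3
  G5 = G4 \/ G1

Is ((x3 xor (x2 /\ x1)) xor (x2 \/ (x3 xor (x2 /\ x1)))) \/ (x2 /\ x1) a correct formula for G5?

No

G1 = x2 \/ x1
G2 = x3 xor G1 = x3 xor (x2 \/ x1)
G3 = x2 \/ G2 = x2 \/ (x3 xor (x2 \/ x1))
G4 = G2 xor G3 = (x3 xor (x2 \/ x1)) xor (x2 \/ (x3 xor (x2 \/ x1)))
G5 = G4 \/ G1 = ((x3 xor (x2 \/ x1)) xor (x2 \/ (x3 xor (x2 \/ x1)))) \/ (x2 \/ x1)
At x1=0, x2=1, x3=1, x4=0: circuit gives 1, formula gives 0.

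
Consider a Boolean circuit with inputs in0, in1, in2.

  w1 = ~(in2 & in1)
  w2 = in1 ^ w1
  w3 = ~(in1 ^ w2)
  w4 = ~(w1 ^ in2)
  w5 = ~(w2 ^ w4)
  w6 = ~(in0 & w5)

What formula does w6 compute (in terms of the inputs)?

~(in0 & (~((in1 ^ (~(in2 & in1))) ^ (~((~(in2 & in1)) ^ in2)))))

w1 = ~(in2 & in1)
w2 = in1 ^ w1 = in1 ^ (~(in2 & in1))
w4 = ~(w1 ^ in2) = ~((~(in2 & in1)) ^ in2)
w5 = ~(w2 ^ w4) = ~((in1 ^ (~(in2 & in1))) ^ (~((~(in2 & in1)) ^ in2)))
w6 = ~(in0 & w5) = ~(in0 & (~((in1 ^ (~(in2 & in1))) ^ (~((~(in2 & in1)) ^ in2)))))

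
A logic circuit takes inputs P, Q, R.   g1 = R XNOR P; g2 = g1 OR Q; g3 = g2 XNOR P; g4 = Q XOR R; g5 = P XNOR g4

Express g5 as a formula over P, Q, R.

P XNOR (Q XOR R)

g4 = Q XOR R
g5 = P XNOR g4 = P XNOR (Q XOR R)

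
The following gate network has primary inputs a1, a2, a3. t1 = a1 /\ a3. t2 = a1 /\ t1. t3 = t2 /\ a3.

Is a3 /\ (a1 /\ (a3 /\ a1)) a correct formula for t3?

Yes

t1 = a1 /\ a3
t2 = a1 /\ t1 = a1 /\ (a1 /\ a3)
t3 = t2 /\ a3 = (a1 /\ (a1 /\ a3)) /\ a3
At a1=0, a2=0, a3=0: circuit gives 0, formula gives 0.
At a1=1, a2=0, a3=1: circuit gives 1, formula gives 1.
Agrees on all 8 inputs.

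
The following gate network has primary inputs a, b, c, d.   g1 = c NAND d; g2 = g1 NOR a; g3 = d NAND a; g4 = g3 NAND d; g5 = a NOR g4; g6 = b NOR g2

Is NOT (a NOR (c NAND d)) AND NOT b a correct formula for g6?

g1 = c NAND d
g2 = g1 NOR a = (c NAND d) NOR a
g6 = b NOR g2 = b NOR ((c NAND d) NOR a)
At a=0, b=0, c=1, d=1: circuit gives 0, formula gives 0.
At a=0, b=0, c=0, d=0: circuit gives 1, formula gives 1.
Agrees on all 16 inputs.

Yes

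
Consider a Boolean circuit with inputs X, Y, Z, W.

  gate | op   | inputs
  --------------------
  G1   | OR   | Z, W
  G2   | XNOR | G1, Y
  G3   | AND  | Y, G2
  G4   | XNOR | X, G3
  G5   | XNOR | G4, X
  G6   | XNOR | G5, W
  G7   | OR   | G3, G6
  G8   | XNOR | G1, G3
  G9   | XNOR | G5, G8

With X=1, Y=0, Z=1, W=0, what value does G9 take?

G1 = 1 OR 0 = 1
G2 = 1 XNOR 0 = 0
G3 = 0 AND 0 = 0
G4 = 1 XNOR 0 = 0
G5 = 0 XNOR 1 = 0
G8 = 1 XNOR 0 = 0
G9 = 0 XNOR 0 = 1

1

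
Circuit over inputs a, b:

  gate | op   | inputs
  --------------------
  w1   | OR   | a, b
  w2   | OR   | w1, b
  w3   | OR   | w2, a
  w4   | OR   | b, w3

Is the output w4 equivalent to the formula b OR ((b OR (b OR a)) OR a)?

Yes

w1 = a OR b
w2 = w1 OR b = (a OR b) OR b
w3 = w2 OR a = ((a OR b) OR b) OR a
w4 = b OR w3 = b OR (((a OR b) OR b) OR a)
At a=0, b=0: circuit gives 0, formula gives 0.
At a=0, b=1: circuit gives 1, formula gives 1.
Agrees on all 4 inputs.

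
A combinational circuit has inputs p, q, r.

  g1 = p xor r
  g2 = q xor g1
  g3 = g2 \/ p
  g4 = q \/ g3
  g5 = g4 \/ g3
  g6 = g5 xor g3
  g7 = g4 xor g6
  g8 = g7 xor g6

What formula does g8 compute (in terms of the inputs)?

g1 = p xor r
g2 = q xor g1 = q xor (p xor r)
g3 = g2 \/ p = (q xor (p xor r)) \/ p
g4 = q \/ g3 = q \/ ((q xor (p xor r)) \/ p)
g5 = g4 \/ g3 = (q \/ ((q xor (p xor r)) \/ p)) \/ ((q xor (p xor r)) \/ p)
g6 = g5 xor g3 = ((q \/ ((q xor (p xor r)) \/ p)) \/ ((q xor (p xor r)) \/ p)) xor ((q xor (p xor r)) \/ p)
g7 = g4 xor g6 = (q \/ ((q xor (p xor r)) \/ p)) xor (((q \/ ((q xor (p xor r)) \/ p)) \/ ((q xor (p xor r)) \/ p)) xor ((q xor (p xor r)) \/ p))
g8 = g7 xor g6 = ((q \/ ((q xor (p xor r)) \/ p)) xor (((q \/ ((q xor (p xor r)) \/ p)) \/ ((q xor (p xor r)) \/ p)) xor ((q xor (p xor r)) \/ p))) xor (((q \/ ((q xor (p xor r)) \/ p)) \/ ((q xor (p xor r)) \/ p)) xor ((q xor (p xor r)) \/ p))

((q \/ ((q xor (p xor r)) \/ p)) xor (((q \/ ((q xor (p xor r)) \/ p)) \/ ((q xor (p xor r)) \/ p)) xor ((q xor (p xor r)) \/ p))) xor (((q \/ ((q xor (p xor r)) \/ p)) \/ ((q xor (p xor r)) \/ p)) xor ((q xor (p xor r)) \/ p))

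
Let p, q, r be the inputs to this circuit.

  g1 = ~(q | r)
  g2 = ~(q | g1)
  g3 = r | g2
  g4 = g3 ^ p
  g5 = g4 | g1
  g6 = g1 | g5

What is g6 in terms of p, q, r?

(~(q | r)) | (((r | (~(q | (~(q | r))))) ^ p) | (~(q | r)))

g1 = ~(q | r)
g2 = ~(q | g1) = ~(q | (~(q | r)))
g3 = r | g2 = r | (~(q | (~(q | r))))
g4 = g3 ^ p = (r | (~(q | (~(q | r))))) ^ p
g5 = g4 | g1 = ((r | (~(q | (~(q | r))))) ^ p) | (~(q | r))
g6 = g1 | g5 = (~(q | r)) | (((r | (~(q | (~(q | r))))) ^ p) | (~(q | r)))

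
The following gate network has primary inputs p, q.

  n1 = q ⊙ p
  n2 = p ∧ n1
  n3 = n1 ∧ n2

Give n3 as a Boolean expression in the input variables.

n1 = q ⊙ p
n2 = p ∧ n1 = p ∧ (q ⊙ p)
n3 = n1 ∧ n2 = (q ⊙ p) ∧ (p ∧ (q ⊙ p))

(q ⊙ p) ∧ (p ∧ (q ⊙ p))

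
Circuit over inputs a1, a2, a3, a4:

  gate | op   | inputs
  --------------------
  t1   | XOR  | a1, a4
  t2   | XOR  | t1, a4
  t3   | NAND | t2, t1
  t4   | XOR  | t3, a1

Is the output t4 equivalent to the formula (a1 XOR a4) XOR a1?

No

t1 = a1 XOR a4
t2 = t1 XOR a4 = (a1 XOR a4) XOR a4
t3 = t2 NAND t1 = ((a1 XOR a4) XOR a4) NAND (a1 XOR a4)
t4 = t3 XOR a1 = (((a1 XOR a4) XOR a4) NAND (a1 XOR a4)) XOR a1
At a1=0, a2=0, a3=0, a4=0: circuit gives 1, formula gives 0.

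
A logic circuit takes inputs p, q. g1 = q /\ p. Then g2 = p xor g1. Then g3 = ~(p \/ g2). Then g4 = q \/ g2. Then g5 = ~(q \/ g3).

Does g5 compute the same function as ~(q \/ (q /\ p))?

No

g1 = q /\ p
g2 = p xor g1 = p xor (q /\ p)
g3 = ~(p \/ g2) = ~(p \/ (p xor (q /\ p)))
g5 = ~(q \/ g3) = ~(q \/ (~(p \/ (p xor (q /\ p)))))
At p=0, q=0: circuit gives 0, formula gives 1.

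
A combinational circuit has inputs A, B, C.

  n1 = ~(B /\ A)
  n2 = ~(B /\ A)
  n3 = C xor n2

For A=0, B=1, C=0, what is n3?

1

n2 = ~(1 /\ 0) = 1
n3 = 0 xor 1 = 1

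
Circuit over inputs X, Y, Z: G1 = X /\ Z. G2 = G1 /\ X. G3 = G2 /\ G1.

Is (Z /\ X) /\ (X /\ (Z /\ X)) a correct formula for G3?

G1 = X /\ Z
G2 = G1 /\ X = (X /\ Z) /\ X
G3 = G2 /\ G1 = ((X /\ Z) /\ X) /\ (X /\ Z)
At X=0, Y=0, Z=0: circuit gives 0, formula gives 0.
At X=1, Y=0, Z=1: circuit gives 1, formula gives 1.
Agrees on all 8 inputs.

Yes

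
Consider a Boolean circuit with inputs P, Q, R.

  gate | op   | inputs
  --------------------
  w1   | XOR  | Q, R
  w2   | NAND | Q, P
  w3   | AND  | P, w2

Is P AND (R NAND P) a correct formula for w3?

No

w2 = Q NAND P
w3 = P AND w2 = P AND (Q NAND P)
At P=1, Q=0, R=1: circuit gives 1, formula gives 0.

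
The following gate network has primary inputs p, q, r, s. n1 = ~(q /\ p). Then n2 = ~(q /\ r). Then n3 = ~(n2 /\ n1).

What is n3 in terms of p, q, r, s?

~((~(q /\ r)) /\ (~(q /\ p)))

n1 = ~(q /\ p)
n2 = ~(q /\ r)
n3 = ~(n2 /\ n1) = ~((~(q /\ r)) /\ (~(q /\ p)))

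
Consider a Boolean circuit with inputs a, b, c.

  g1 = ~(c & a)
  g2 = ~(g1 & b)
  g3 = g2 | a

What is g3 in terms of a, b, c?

(~((~(c & a)) & b)) | a

g1 = ~(c & a)
g2 = ~(g1 & b) = ~((~(c & a)) & b)
g3 = g2 | a = (~((~(c & a)) & b)) | a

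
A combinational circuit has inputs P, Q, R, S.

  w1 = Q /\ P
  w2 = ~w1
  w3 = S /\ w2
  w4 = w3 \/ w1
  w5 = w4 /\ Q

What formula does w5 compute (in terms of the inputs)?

((S /\ ~(Q /\ P)) \/ (Q /\ P)) /\ Q

w1 = Q /\ P
w2 = ~w1 = ~(Q /\ P)
w3 = S /\ w2 = S /\ ~(Q /\ P)
w4 = w3 \/ w1 = (S /\ ~(Q /\ P)) \/ (Q /\ P)
w5 = w4 /\ Q = ((S /\ ~(Q /\ P)) \/ (Q /\ P)) /\ Q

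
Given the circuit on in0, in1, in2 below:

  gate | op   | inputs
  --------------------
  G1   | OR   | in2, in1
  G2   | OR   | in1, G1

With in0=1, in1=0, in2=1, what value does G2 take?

G1 = 1 OR 0 = 1
G2 = 0 OR 1 = 1

1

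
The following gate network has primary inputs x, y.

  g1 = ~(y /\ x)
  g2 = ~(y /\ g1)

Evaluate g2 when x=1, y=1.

g1 = ~(1 /\ 1) = 0
g2 = ~(1 /\ 0) = 1

1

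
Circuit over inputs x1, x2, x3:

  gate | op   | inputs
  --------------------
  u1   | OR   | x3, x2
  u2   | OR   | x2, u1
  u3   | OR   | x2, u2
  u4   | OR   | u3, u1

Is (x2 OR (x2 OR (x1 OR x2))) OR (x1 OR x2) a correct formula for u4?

No

u1 = x3 OR x2
u2 = x2 OR u1 = x2 OR (x3 OR x2)
u3 = x2 OR u2 = x2 OR (x2 OR (x3 OR x2))
u4 = u3 OR u1 = (x2 OR (x2 OR (x3 OR x2))) OR (x3 OR x2)
At x1=0, x2=0, x3=1: circuit gives 1, formula gives 0.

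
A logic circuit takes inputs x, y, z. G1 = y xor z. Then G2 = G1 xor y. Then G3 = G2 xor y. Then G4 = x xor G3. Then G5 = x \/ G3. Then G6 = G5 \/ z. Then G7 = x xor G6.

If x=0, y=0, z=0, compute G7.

0

G1 = 0 xor 0 = 0
G2 = 0 xor 0 = 0
G3 = 0 xor 0 = 0
G5 = 0 \/ 0 = 0
G6 = 0 \/ 0 = 0
G7 = 0 xor 0 = 0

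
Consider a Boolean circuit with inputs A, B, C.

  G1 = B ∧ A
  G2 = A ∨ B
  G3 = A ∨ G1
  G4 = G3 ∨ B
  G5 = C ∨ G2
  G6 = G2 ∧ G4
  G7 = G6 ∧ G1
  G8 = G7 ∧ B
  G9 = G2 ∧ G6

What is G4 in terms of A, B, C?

G1 = B ∧ A
G3 = A ∨ G1 = A ∨ (B ∧ A)
G4 = G3 ∨ B = (A ∨ (B ∧ A)) ∨ B

(A ∨ (B ∧ A)) ∨ B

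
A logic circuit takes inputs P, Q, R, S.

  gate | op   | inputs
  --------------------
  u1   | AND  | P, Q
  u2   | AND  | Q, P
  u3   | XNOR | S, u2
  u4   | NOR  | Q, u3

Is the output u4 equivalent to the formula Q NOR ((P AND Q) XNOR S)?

u2 = Q AND P
u3 = S XNOR u2 = S XNOR (Q AND P)
u4 = Q NOR u3 = Q NOR (S XNOR (Q AND P))
At P=0, Q=0, R=0, S=0: circuit gives 0, formula gives 0.
At P=0, Q=0, R=0, S=1: circuit gives 1, formula gives 1.
Agrees on all 16 inputs.

Yes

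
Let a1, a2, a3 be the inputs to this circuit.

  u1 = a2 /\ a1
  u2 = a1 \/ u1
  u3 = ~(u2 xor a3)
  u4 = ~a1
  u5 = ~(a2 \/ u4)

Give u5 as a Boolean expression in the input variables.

~(a2 \/ ~a1)

u4 = ~a1
u5 = ~(a2 \/ u4) = ~(a2 \/ ~a1)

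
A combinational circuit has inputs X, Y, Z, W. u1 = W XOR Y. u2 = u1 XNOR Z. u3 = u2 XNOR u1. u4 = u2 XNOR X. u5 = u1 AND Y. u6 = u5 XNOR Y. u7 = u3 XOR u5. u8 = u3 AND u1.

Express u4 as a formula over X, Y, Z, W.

((W XOR Y) XNOR Z) XNOR X

u1 = W XOR Y
u2 = u1 XNOR Z = (W XOR Y) XNOR Z
u4 = u2 XNOR X = ((W XOR Y) XNOR Z) XNOR X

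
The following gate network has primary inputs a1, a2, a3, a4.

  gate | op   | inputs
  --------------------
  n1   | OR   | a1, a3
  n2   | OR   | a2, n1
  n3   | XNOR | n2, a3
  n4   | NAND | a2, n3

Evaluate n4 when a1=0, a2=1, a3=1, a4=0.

n1 = 0 OR 1 = 1
n2 = 1 OR 1 = 1
n3 = 1 XNOR 1 = 1
n4 = 1 NAND 1 = 0

0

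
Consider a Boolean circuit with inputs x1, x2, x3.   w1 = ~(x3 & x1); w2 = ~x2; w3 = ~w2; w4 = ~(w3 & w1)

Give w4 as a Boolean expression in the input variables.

w1 = ~(x3 & x1)
w2 = ~x2
w3 = ~w2 = ~~x2
w4 = ~(w3 & w1) = ~(~~x2 & (~(x3 & x1)))

~(~~x2 & (~(x3 & x1)))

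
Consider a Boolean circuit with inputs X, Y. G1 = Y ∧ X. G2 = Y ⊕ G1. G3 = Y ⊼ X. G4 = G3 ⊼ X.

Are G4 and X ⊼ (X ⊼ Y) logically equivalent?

Yes

G3 = Y ⊼ X
G4 = G3 ⊼ X = (Y ⊼ X) ⊼ X
At X=1, Y=0: circuit gives 0, formula gives 0.
At X=0, Y=0: circuit gives 1, formula gives 1.
Agrees on all 4 inputs.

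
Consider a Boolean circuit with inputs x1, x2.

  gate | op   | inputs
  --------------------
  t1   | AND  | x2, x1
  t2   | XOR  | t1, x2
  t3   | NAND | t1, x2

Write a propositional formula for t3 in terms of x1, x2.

(x2 AND x1) NAND x2

t1 = x2 AND x1
t3 = t1 NAND x2 = (x2 AND x1) NAND x2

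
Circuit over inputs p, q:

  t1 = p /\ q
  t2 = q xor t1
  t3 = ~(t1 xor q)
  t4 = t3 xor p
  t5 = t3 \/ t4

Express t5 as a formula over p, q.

(~((p /\ q) xor q)) \/ ((~((p /\ q) xor q)) xor p)

t1 = p /\ q
t3 = ~(t1 xor q) = ~((p /\ q) xor q)
t4 = t3 xor p = (~((p /\ q) xor q)) xor p
t5 = t3 \/ t4 = (~((p /\ q) xor q)) \/ ((~((p /\ q) xor q)) xor p)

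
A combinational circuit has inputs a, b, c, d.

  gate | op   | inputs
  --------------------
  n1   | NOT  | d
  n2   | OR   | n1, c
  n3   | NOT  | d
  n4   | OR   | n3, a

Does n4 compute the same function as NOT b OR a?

No

n3 = NOT d
n4 = n3 OR a = NOT d OR a
At a=0, b=0, c=0, d=1: circuit gives 0, formula gives 1.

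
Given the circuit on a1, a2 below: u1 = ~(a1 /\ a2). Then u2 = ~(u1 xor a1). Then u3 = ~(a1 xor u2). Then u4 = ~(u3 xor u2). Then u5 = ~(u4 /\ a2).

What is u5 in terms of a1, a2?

~((~((~(a1 xor (~((~(a1 /\ a2)) xor a1)))) xor (~((~(a1 /\ a2)) xor a1)))) /\ a2)

u1 = ~(a1 /\ a2)
u2 = ~(u1 xor a1) = ~((~(a1 /\ a2)) xor a1)
u3 = ~(a1 xor u2) = ~(a1 xor (~((~(a1 /\ a2)) xor a1)))
u4 = ~(u3 xor u2) = ~((~(a1 xor (~((~(a1 /\ a2)) xor a1)))) xor (~((~(a1 /\ a2)) xor a1)))
u5 = ~(u4 /\ a2) = ~((~((~(a1 xor (~((~(a1 /\ a2)) xor a1)))) xor (~((~(a1 /\ a2)) xor a1)))) /\ a2)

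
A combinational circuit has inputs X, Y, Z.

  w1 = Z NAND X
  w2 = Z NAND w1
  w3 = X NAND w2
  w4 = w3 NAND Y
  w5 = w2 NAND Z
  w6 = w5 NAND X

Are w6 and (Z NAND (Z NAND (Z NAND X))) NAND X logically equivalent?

w1 = Z NAND X
w2 = Z NAND w1 = Z NAND (Z NAND X)
w5 = w2 NAND Z = (Z NAND (Z NAND X)) NAND Z
w6 = w5 NAND X = ((Z NAND (Z NAND X)) NAND Z) NAND X
At X=1, Y=0, Z=0: circuit gives 0, formula gives 0.
At X=0, Y=0, Z=0: circuit gives 1, formula gives 1.
Agrees on all 8 inputs.

Yes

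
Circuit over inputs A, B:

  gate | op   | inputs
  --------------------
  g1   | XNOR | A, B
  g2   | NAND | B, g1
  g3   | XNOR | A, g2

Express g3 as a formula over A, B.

g1 = A XNOR B
g2 = B NAND g1 = B NAND (A XNOR B)
g3 = A XNOR g2 = A XNOR (B NAND (A XNOR B))

A XNOR (B NAND (A XNOR B))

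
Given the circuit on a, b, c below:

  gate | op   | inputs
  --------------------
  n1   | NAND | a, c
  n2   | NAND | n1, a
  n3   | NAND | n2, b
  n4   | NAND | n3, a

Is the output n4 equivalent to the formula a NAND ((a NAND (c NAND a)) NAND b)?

Yes

n1 = a NAND c
n2 = n1 NAND a = (a NAND c) NAND a
n3 = n2 NAND b = ((a NAND c) NAND a) NAND b
n4 = n3 NAND a = (((a NAND c) NAND a) NAND b) NAND a
At a=1, b=0, c=0: circuit gives 0, formula gives 0.
At a=0, b=0, c=0: circuit gives 1, formula gives 1.
Agrees on all 8 inputs.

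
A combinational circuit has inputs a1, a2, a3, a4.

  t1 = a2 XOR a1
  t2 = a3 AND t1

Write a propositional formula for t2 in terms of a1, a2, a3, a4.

a3 AND (a2 XOR a1)

t1 = a2 XOR a1
t2 = a3 AND t1 = a3 AND (a2 XOR a1)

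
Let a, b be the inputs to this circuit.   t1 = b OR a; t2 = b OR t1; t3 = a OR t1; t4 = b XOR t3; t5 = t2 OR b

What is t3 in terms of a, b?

t1 = b OR a
t3 = a OR t1 = a OR (b OR a)

a OR (b OR a)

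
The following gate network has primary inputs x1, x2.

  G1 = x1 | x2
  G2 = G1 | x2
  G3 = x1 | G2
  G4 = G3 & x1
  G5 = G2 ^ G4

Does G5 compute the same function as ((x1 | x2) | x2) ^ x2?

G1 = x1 | x2
G2 = G1 | x2 = (x1 | x2) | x2
G3 = x1 | G2 = x1 | ((x1 | x2) | x2)
G4 = G3 & x1 = (x1 | ((x1 | x2) | x2)) & x1
G5 = G2 ^ G4 = ((x1 | x2) | x2) ^ ((x1 | ((x1 | x2) | x2)) & x1)
At x1=0, x2=1: circuit gives 1, formula gives 0.

No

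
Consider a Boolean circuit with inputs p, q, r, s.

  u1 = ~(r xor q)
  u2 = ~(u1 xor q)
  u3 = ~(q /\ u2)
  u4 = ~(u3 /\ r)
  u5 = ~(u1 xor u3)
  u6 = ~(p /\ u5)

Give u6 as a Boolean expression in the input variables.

u1 = ~(r xor q)
u2 = ~(u1 xor q) = ~((~(r xor q)) xor q)
u3 = ~(q /\ u2) = ~(q /\ (~((~(r xor q)) xor q)))
u5 = ~(u1 xor u3) = ~((~(r xor q)) xor (~(q /\ (~((~(r xor q)) xor q)))))
u6 = ~(p /\ u5) = ~(p /\ (~((~(r xor q)) xor (~(q /\ (~((~(r xor q)) xor q)))))))

~(p /\ (~((~(r xor q)) xor (~(q /\ (~((~(r xor q)) xor q)))))))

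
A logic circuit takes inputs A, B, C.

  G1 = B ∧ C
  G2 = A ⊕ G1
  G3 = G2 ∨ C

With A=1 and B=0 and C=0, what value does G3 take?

G1 = 0 ∧ 0 = 0
G2 = 1 ⊕ 0 = 1
G3 = 1 ∨ 0 = 1

1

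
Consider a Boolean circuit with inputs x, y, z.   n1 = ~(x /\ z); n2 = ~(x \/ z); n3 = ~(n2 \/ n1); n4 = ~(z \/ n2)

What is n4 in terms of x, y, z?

n2 = ~(x \/ z)
n4 = ~(z \/ n2) = ~(z \/ (~(x \/ z)))

~(z \/ (~(x \/ z)))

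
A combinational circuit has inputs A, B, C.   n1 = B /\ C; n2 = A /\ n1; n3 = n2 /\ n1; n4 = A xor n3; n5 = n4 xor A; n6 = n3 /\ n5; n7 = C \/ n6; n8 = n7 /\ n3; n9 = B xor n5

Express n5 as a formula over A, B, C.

n1 = B /\ C
n2 = A /\ n1 = A /\ (B /\ C)
n3 = n2 /\ n1 = (A /\ (B /\ C)) /\ (B /\ C)
n4 = A xor n3 = A xor ((A /\ (B /\ C)) /\ (B /\ C))
n5 = n4 xor A = (A xor ((A /\ (B /\ C)) /\ (B /\ C))) xor A

(A xor ((A /\ (B /\ C)) /\ (B /\ C))) xor A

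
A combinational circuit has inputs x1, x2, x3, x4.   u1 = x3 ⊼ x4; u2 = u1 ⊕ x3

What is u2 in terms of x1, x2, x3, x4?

u1 = x3 ⊼ x4
u2 = u1 ⊕ x3 = (x3 ⊼ x4) ⊕ x3

(x3 ⊼ x4) ⊕ x3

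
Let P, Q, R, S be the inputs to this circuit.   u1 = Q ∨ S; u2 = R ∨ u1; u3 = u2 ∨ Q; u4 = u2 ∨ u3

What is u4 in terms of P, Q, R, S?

u1 = Q ∨ S
u2 = R ∨ u1 = R ∨ (Q ∨ S)
u3 = u2 ∨ Q = (R ∨ (Q ∨ S)) ∨ Q
u4 = u2 ∨ u3 = (R ∨ (Q ∨ S)) ∨ ((R ∨ (Q ∨ S)) ∨ Q)

(R ∨ (Q ∨ S)) ∨ ((R ∨ (Q ∨ S)) ∨ Q)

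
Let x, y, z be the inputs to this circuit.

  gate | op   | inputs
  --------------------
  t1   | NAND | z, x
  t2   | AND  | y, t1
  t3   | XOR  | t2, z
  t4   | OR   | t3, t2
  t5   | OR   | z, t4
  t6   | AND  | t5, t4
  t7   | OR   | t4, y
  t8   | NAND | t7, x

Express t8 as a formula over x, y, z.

t1 = z NAND x
t2 = y AND t1 = y AND (z NAND x)
t3 = t2 XOR z = (y AND (z NAND x)) XOR z
t4 = t3 OR t2 = ((y AND (z NAND x)) XOR z) OR (y AND (z NAND x))
t7 = t4 OR y = (((y AND (z NAND x)) XOR z) OR (y AND (z NAND x))) OR y
t8 = t7 NAND x = ((((y AND (z NAND x)) XOR z) OR (y AND (z NAND x))) OR y) NAND x

((((y AND (z NAND x)) XOR z) OR (y AND (z NAND x))) OR y) NAND x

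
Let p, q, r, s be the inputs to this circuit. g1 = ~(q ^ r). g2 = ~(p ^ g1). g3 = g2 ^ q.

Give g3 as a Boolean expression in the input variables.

g1 = ~(q ^ r)
g2 = ~(p ^ g1) = ~(p ^ (~(q ^ r)))
g3 = g2 ^ q = (~(p ^ (~(q ^ r)))) ^ q

(~(p ^ (~(q ^ r)))) ^ q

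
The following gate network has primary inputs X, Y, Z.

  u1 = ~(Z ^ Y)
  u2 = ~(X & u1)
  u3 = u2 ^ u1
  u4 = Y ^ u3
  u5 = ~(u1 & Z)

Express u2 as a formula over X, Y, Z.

u1 = ~(Z ^ Y)
u2 = ~(X & u1) = ~(X & (~(Z ^ Y)))

~(X & (~(Z ^ Y)))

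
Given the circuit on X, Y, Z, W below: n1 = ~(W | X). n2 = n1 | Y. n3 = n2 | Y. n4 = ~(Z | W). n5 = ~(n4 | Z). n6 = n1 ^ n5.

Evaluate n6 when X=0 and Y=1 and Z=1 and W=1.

0

n1 = ~(1 | 0) = 0
n4 = ~(1 | 1) = 0
n5 = ~(0 | 1) = 0
n6 = 0 ^ 0 = 0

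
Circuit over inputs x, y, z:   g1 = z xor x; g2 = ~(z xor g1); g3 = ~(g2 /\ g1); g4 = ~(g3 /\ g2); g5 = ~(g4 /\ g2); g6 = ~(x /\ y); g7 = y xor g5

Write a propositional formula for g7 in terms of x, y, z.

y xor (~((~((~((~(z xor (z xor x))) /\ (z xor x))) /\ (~(z xor (z xor x))))) /\ (~(z xor (z xor x)))))

g1 = z xor x
g2 = ~(z xor g1) = ~(z xor (z xor x))
g3 = ~(g2 /\ g1) = ~((~(z xor (z xor x))) /\ (z xor x))
g4 = ~(g3 /\ g2) = ~((~((~(z xor (z xor x))) /\ (z xor x))) /\ (~(z xor (z xor x))))
g5 = ~(g4 /\ g2) = ~((~((~((~(z xor (z xor x))) /\ (z xor x))) /\ (~(z xor (z xor x))))) /\ (~(z xor (z xor x))))
g7 = y xor g5 = y xor (~((~((~((~(z xor (z xor x))) /\ (z xor x))) /\ (~(z xor (z xor x))))) /\ (~(z xor (z xor x)))))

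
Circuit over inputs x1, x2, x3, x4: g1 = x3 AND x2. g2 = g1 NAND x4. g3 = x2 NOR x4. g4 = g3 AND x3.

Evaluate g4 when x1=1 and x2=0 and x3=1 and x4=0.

1

g3 = 0 NOR 0 = 1
g4 = 1 AND 1 = 1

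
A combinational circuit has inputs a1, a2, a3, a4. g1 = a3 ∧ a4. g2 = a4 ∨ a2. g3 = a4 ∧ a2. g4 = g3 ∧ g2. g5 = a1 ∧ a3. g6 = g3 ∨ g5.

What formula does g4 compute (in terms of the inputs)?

(a4 ∧ a2) ∧ (a4 ∨ a2)

g2 = a4 ∨ a2
g3 = a4 ∧ a2
g4 = g3 ∧ g2 = (a4 ∧ a2) ∧ (a4 ∨ a2)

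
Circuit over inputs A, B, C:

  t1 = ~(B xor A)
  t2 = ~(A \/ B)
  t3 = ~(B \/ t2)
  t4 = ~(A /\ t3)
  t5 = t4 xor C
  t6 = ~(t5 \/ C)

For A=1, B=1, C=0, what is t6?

0

t2 = ~(1 \/ 1) = 0
t3 = ~(1 \/ 0) = 0
t4 = ~(1 /\ 0) = 1
t5 = 1 xor 0 = 1
t6 = ~(1 \/ 0) = 0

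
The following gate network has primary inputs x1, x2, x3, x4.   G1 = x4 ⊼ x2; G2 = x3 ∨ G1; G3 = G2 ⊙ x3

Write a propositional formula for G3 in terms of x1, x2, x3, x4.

G1 = x4 ⊼ x2
G2 = x3 ∨ G1 = x3 ∨ (x4 ⊼ x2)
G3 = G2 ⊙ x3 = (x3 ∨ (x4 ⊼ x2)) ⊙ x3

(x3 ∨ (x4 ⊼ x2)) ⊙ x3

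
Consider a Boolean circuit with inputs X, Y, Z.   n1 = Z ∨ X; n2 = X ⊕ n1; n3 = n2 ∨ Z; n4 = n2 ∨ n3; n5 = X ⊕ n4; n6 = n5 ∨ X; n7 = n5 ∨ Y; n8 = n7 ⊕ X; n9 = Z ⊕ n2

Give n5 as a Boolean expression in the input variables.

X ⊕ ((X ⊕ (Z ∨ X)) ∨ ((X ⊕ (Z ∨ X)) ∨ Z))

n1 = Z ∨ X
n2 = X ⊕ n1 = X ⊕ (Z ∨ X)
n3 = n2 ∨ Z = (X ⊕ (Z ∨ X)) ∨ Z
n4 = n2 ∨ n3 = (X ⊕ (Z ∨ X)) ∨ ((X ⊕ (Z ∨ X)) ∨ Z)
n5 = X ⊕ n4 = X ⊕ ((X ⊕ (Z ∨ X)) ∨ ((X ⊕ (Z ∨ X)) ∨ Z))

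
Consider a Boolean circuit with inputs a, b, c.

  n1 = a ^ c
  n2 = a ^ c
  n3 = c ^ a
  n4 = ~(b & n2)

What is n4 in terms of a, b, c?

n2 = a ^ c
n4 = ~(b & n2) = ~(b & (a ^ c))

~(b & (a ^ c))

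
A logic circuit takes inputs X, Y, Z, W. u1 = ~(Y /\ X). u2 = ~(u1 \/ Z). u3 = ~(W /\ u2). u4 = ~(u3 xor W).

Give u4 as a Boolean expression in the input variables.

u1 = ~(Y /\ X)
u2 = ~(u1 \/ Z) = ~((~(Y /\ X)) \/ Z)
u3 = ~(W /\ u2) = ~(W /\ (~((~(Y /\ X)) \/ Z)))
u4 = ~(u3 xor W) = ~((~(W /\ (~((~(Y /\ X)) \/ Z)))) xor W)

~((~(W /\ (~((~(Y /\ X)) \/ Z)))) xor W)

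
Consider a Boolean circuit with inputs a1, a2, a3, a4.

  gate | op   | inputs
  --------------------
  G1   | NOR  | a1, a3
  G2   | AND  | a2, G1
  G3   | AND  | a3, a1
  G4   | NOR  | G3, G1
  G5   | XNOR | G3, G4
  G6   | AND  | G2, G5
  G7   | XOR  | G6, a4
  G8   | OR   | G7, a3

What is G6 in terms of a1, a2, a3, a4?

(a2 AND (a1 NOR a3)) AND ((a3 AND a1) XNOR ((a3 AND a1) NOR (a1 NOR a3)))

G1 = a1 NOR a3
G2 = a2 AND G1 = a2 AND (a1 NOR a3)
G3 = a3 AND a1
G4 = G3 NOR G1 = (a3 AND a1) NOR (a1 NOR a3)
G5 = G3 XNOR G4 = (a3 AND a1) XNOR ((a3 AND a1) NOR (a1 NOR a3))
G6 = G2 AND G5 = (a2 AND (a1 NOR a3)) AND ((a3 AND a1) XNOR ((a3 AND a1) NOR (a1 NOR a3)))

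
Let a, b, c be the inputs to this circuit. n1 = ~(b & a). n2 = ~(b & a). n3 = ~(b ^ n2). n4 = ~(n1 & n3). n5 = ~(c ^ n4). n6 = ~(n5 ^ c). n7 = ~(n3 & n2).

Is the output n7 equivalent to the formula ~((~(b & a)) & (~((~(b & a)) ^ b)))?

Yes

n2 = ~(b & a)
n3 = ~(b ^ n2) = ~(b ^ (~(b & a)))
n7 = ~(n3 & n2) = ~((~(b ^ (~(b & a)))) & (~(b & a)))
At a=0, b=1, c=0: circuit gives 0, formula gives 0.
At a=0, b=0, c=0: circuit gives 1, formula gives 1.
Agrees on all 8 inputs.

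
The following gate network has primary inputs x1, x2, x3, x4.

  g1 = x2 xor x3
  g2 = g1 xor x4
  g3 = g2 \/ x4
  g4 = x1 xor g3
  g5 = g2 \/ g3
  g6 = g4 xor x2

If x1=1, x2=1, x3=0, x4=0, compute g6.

1

g1 = 1 xor 0 = 1
g2 = 1 xor 0 = 1
g3 = 1 \/ 0 = 1
g4 = 1 xor 1 = 0
g6 = 0 xor 1 = 1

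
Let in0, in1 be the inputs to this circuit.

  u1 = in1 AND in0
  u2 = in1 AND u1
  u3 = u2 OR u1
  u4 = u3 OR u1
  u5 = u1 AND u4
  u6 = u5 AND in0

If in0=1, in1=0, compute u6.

0

u1 = 0 AND 1 = 0
u2 = 0 AND 0 = 0
u3 = 0 OR 0 = 0
u4 = 0 OR 0 = 0
u5 = 0 AND 0 = 0
u6 = 0 AND 1 = 0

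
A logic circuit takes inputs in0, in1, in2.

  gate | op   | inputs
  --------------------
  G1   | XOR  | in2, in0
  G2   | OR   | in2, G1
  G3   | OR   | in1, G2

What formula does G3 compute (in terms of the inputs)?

in1 OR (in2 OR (in2 XOR in0))

G1 = in2 XOR in0
G2 = in2 OR G1 = in2 OR (in2 XOR in0)
G3 = in1 OR G2 = in1 OR (in2 OR (in2 XOR in0))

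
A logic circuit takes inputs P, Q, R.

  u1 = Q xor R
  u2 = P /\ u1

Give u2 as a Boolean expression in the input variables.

u1 = Q xor R
u2 = P /\ u1 = P /\ (Q xor R)

P /\ (Q xor R)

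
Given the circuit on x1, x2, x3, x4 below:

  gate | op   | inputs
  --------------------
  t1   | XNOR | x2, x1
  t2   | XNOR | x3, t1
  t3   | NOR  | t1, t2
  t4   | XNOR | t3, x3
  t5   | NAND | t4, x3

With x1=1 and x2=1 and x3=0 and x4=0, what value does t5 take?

t1 = 1 XNOR 1 = 1
t2 = 0 XNOR 1 = 0
t3 = 1 NOR 0 = 0
t4 = 0 XNOR 0 = 1
t5 = 1 NAND 0 = 1

1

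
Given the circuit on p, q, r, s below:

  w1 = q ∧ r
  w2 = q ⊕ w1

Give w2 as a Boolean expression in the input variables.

w1 = q ∧ r
w2 = q ⊕ w1 = q ⊕ (q ∧ r)

q ⊕ (q ∧ r)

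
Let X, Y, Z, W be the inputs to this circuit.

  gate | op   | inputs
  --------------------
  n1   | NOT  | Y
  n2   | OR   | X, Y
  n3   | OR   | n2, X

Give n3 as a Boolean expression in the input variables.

n2 = X OR Y
n3 = n2 OR X = (X OR Y) OR X

(X OR Y) OR X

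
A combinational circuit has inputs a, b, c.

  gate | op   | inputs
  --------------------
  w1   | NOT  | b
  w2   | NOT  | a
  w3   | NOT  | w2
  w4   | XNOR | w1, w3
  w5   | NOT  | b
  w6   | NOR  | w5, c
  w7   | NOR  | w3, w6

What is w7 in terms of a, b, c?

NOT NOT a NOR (NOT b NOR c)

w2 = NOT a
w3 = NOT w2 = NOT NOT a
w5 = NOT b
w6 = w5 NOR c = NOT b NOR c
w7 = w3 NOR w6 = NOT NOT a NOR (NOT b NOR c)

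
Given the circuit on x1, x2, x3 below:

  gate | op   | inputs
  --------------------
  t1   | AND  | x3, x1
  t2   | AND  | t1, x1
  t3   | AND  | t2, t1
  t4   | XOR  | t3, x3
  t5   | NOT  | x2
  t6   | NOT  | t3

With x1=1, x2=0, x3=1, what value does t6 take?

0

t1 = 1 AND 1 = 1
t2 = 1 AND 1 = 1
t3 = 1 AND 1 = 1
t6 = NOT 1 = 0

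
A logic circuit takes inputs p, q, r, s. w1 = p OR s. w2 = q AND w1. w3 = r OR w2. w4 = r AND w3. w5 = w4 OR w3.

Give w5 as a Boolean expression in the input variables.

w1 = p OR s
w2 = q AND w1 = q AND (p OR s)
w3 = r OR w2 = r OR (q AND (p OR s))
w4 = r AND w3 = r AND (r OR (q AND (p OR s)))
w5 = w4 OR w3 = (r AND (r OR (q AND (p OR s)))) OR (r OR (q AND (p OR s)))

(r AND (r OR (q AND (p OR s)))) OR (r OR (q AND (p OR s)))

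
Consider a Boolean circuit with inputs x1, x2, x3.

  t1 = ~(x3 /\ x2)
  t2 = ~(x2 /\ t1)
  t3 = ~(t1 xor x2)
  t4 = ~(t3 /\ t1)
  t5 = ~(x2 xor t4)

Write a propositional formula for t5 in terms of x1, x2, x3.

t1 = ~(x3 /\ x2)
t3 = ~(t1 xor x2) = ~((~(x3 /\ x2)) xor x2)
t4 = ~(t3 /\ t1) = ~((~((~(x3 /\ x2)) xor x2)) /\ (~(x3 /\ x2)))
t5 = ~(x2 xor t4) = ~(x2 xor (~((~((~(x3 /\ x2)) xor x2)) /\ (~(x3 /\ x2)))))

~(x2 xor (~((~((~(x3 /\ x2)) xor x2)) /\ (~(x3 /\ x2)))))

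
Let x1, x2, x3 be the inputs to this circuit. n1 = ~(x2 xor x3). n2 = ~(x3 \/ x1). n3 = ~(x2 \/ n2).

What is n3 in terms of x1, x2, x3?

~(x2 \/ (~(x3 \/ x1)))

n2 = ~(x3 \/ x1)
n3 = ~(x2 \/ n2) = ~(x2 \/ (~(x3 \/ x1)))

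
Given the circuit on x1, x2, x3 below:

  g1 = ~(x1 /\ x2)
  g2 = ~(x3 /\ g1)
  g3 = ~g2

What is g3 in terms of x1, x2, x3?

g1 = ~(x1 /\ x2)
g2 = ~(x3 /\ g1) = ~(x3 /\ (~(x1 /\ x2)))
g3 = ~g2 = ~(~(x3 /\ (~(x1 /\ x2))))

~(~(x3 /\ (~(x1 /\ x2))))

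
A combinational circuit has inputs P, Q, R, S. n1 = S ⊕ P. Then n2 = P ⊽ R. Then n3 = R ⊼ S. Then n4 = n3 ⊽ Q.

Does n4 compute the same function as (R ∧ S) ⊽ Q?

n3 = R ⊼ S
n4 = n3 ⊽ Q = (R ⊼ S) ⊽ Q
At P=0, Q=0, R=0, S=0: circuit gives 0, formula gives 1.

No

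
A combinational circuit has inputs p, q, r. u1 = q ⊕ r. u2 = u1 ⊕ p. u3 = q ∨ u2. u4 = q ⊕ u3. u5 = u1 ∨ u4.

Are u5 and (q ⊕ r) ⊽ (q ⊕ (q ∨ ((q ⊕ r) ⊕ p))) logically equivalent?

u1 = q ⊕ r
u2 = u1 ⊕ p = (q ⊕ r) ⊕ p
u3 = q ∨ u2 = q ∨ ((q ⊕ r) ⊕ p)
u4 = q ⊕ u3 = q ⊕ (q ∨ ((q ⊕ r) ⊕ p))
u5 = u1 ∨ u4 = (q ⊕ r) ∨ (q ⊕ (q ∨ ((q ⊕ r) ⊕ p)))
At p=0, q=0, r=0: circuit gives 0, formula gives 1.

No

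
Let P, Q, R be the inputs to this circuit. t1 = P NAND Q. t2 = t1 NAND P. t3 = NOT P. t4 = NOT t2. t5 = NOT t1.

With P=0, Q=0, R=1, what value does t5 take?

t1 = 0 NAND 0 = 1
t5 = NOT 1 = 0

0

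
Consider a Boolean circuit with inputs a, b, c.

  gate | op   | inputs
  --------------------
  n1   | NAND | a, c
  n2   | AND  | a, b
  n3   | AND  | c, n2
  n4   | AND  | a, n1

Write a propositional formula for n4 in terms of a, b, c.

n1 = a NAND c
n4 = a AND n1 = a AND (a NAND c)

a AND (a NAND c)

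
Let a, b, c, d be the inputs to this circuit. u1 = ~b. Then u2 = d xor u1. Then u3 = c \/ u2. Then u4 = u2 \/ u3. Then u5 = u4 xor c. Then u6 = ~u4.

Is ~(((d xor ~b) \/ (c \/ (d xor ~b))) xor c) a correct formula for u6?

u1 = ~b
u2 = d xor u1 = d xor ~b
u3 = c \/ u2 = c \/ (d xor ~b)
u4 = u2 \/ u3 = (d xor ~b) \/ (c \/ (d xor ~b))
u6 = ~u4 = ~((d xor ~b) \/ (c \/ (d xor ~b)))
At a=0, b=0, c=1, d=0: circuit gives 0, formula gives 1.

No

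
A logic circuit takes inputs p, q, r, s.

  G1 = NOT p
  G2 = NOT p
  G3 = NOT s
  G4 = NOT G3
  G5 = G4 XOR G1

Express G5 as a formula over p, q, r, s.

G1 = NOT p
G3 = NOT s
G4 = NOT G3 = NOT NOT s
G5 = G4 XOR G1 = NOT NOT s XOR NOT p

NOT NOT s XOR NOT p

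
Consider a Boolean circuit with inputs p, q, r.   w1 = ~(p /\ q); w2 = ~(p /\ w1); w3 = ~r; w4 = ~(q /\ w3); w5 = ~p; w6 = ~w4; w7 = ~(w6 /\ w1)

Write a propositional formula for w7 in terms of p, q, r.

~(~(~(q /\ ~r)) /\ (~(p /\ q)))

w1 = ~(p /\ q)
w3 = ~r
w4 = ~(q /\ w3) = ~(q /\ ~r)
w6 = ~w4 = ~(~(q /\ ~r))
w7 = ~(w6 /\ w1) = ~(~(~(q /\ ~r)) /\ (~(p /\ q)))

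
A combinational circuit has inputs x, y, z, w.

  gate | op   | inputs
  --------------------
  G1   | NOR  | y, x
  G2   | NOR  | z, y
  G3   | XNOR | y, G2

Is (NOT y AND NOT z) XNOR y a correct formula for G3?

Yes

G2 = z NOR y
G3 = y XNOR G2 = y XNOR (z NOR y)
At x=0, y=0, z=0, w=0: circuit gives 0, formula gives 0.
At x=0, y=0, z=1, w=0: circuit gives 1, formula gives 1.
Agrees on all 16 inputs.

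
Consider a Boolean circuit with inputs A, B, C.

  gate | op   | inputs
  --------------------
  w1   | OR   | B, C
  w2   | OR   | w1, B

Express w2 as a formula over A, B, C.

(B OR C) OR B

w1 = B OR C
w2 = w1 OR B = (B OR C) OR B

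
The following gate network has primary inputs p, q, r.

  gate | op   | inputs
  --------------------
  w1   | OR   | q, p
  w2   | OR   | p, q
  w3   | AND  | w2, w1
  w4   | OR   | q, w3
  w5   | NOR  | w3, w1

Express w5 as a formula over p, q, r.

w1 = q OR p
w2 = p OR q
w3 = w2 AND w1 = (p OR q) AND (q OR p)
w5 = w3 NOR w1 = ((p OR q) AND (q OR p)) NOR (q OR p)

((p OR q) AND (q OR p)) NOR (q OR p)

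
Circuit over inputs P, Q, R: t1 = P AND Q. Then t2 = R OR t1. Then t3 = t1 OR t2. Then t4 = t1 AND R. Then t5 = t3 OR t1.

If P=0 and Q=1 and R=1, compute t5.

t1 = 0 AND 1 = 0
t2 = 1 OR 0 = 1
t3 = 0 OR 1 = 1
t5 = 1 OR 0 = 1

1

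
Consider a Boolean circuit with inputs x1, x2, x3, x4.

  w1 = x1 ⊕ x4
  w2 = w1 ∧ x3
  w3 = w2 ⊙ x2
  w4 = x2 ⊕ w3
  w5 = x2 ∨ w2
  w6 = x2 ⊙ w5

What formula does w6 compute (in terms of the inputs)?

w1 = x1 ⊕ x4
w2 = w1 ∧ x3 = (x1 ⊕ x4) ∧ x3
w5 = x2 ∨ w2 = x2 ∨ ((x1 ⊕ x4) ∧ x3)
w6 = x2 ⊙ w5 = x2 ⊙ (x2 ∨ ((x1 ⊕ x4) ∧ x3))

x2 ⊙ (x2 ∨ ((x1 ⊕ x4) ∧ x3))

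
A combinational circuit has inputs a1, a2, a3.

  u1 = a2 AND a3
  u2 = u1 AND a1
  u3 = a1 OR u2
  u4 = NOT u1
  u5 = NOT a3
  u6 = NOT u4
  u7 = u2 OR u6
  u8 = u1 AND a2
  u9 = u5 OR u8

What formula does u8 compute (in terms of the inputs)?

(a2 AND a3) AND a2

u1 = a2 AND a3
u8 = u1 AND a2 = (a2 AND a3) AND a2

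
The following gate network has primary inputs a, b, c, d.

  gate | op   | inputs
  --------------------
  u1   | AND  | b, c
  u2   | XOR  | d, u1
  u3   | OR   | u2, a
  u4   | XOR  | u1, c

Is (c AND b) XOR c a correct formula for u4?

Yes

u1 = b AND c
u4 = u1 XOR c = (b AND c) XOR c
At a=0, b=0, c=0, d=0: circuit gives 0, formula gives 0.
At a=0, b=0, c=1, d=0: circuit gives 1, formula gives 1.
Agrees on all 16 inputs.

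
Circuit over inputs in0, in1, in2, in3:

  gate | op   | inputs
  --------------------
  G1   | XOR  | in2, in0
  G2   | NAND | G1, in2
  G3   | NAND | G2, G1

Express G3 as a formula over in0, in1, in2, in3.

G1 = in2 XOR in0
G2 = G1 NAND in2 = (in2 XOR in0) NAND in2
G3 = G2 NAND G1 = ((in2 XOR in0) NAND in2) NAND (in2 XOR in0)

((in2 XOR in0) NAND in2) NAND (in2 XOR in0)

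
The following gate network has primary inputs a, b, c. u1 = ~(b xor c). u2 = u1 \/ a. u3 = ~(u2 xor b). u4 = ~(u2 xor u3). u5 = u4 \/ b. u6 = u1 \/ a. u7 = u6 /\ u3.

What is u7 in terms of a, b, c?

u1 = ~(b xor c)
u2 = u1 \/ a = (~(b xor c)) \/ a
u3 = ~(u2 xor b) = ~(((~(b xor c)) \/ a) xor b)
u6 = u1 \/ a = (~(b xor c)) \/ a
u7 = u6 /\ u3 = ((~(b xor c)) \/ a) /\ (~(((~(b xor c)) \/ a) xor b))

((~(b xor c)) \/ a) /\ (~(((~(b xor c)) \/ a) xor b))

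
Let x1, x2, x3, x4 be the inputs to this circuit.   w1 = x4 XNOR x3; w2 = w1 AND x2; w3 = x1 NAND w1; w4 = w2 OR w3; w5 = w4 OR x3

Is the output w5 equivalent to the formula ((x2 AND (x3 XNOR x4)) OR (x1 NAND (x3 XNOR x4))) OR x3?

Yes

w1 = x4 XNOR x3
w2 = w1 AND x2 = (x4 XNOR x3) AND x2
w3 = x1 NAND w1 = x1 NAND (x4 XNOR x3)
w4 = w2 OR w3 = ((x4 XNOR x3) AND x2) OR (x1 NAND (x4 XNOR x3))
w5 = w4 OR x3 = (((x4 XNOR x3) AND x2) OR (x1 NAND (x4 XNOR x3))) OR x3
At x1=1, x2=0, x3=0, x4=0: circuit gives 0, formula gives 0.
At x1=0, x2=0, x3=0, x4=0: circuit gives 1, formula gives 1.
Agrees on all 16 inputs.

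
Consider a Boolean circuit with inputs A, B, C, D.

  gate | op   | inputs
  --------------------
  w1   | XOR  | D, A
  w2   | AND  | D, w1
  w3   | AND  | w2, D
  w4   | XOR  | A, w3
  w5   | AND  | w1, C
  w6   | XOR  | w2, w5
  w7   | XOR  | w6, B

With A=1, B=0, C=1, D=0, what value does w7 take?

w1 = 0 XOR 1 = 1
w2 = 0 AND 1 = 0
w5 = 1 AND 1 = 1
w6 = 0 XOR 1 = 1
w7 = 1 XOR 0 = 1

1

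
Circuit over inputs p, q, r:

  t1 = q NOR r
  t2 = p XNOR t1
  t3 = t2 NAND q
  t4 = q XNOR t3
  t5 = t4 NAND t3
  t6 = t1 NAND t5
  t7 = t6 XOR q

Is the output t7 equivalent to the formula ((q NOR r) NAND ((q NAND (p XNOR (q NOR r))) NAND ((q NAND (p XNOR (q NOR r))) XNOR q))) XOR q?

Yes

t1 = q NOR r
t2 = p XNOR t1 = p XNOR (q NOR r)
t3 = t2 NAND q = (p XNOR (q NOR r)) NAND q
t4 = q XNOR t3 = q XNOR ((p XNOR (q NOR r)) NAND q)
t5 = t4 NAND t3 = (q XNOR ((p XNOR (q NOR r)) NAND q)) NAND ((p XNOR (q NOR r)) NAND q)
t6 = t1 NAND t5 = (q NOR r) NAND ((q XNOR ((p XNOR (q NOR r)) NAND q)) NAND ((p XNOR (q NOR r)) NAND q))
t7 = t6 XOR q = ((q NOR r) NAND ((q XNOR ((p XNOR (q NOR r)) NAND q)) NAND ((p XNOR (q NOR r)) NAND q))) XOR q
At p=0, q=0, r=0: circuit gives 0, formula gives 0.
At p=0, q=0, r=1: circuit gives 1, formula gives 1.
Agrees on all 8 inputs.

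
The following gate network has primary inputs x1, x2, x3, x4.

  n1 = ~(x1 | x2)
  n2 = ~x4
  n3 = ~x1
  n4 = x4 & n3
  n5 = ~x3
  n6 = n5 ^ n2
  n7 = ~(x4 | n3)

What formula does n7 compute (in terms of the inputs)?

~(x4 | ~x1)

n3 = ~x1
n7 = ~(x4 | n3) = ~(x4 | ~x1)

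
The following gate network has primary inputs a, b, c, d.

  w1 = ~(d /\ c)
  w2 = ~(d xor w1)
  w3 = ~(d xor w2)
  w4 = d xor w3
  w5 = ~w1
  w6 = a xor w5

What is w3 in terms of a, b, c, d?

~(d xor (~(d xor (~(d /\ c)))))

w1 = ~(d /\ c)
w2 = ~(d xor w1) = ~(d xor (~(d /\ c)))
w3 = ~(d xor w2) = ~(d xor (~(d xor (~(d /\ c)))))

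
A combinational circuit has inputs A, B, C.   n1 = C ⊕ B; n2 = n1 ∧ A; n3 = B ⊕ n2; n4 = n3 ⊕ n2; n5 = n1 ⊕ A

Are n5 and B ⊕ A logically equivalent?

No

n1 = C ⊕ B
n5 = n1 ⊕ A = (C ⊕ B) ⊕ A
At A=0, B=0, C=1: circuit gives 1, formula gives 0.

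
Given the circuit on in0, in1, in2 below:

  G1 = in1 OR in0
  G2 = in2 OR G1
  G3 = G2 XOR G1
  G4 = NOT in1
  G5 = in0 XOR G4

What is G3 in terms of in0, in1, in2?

G1 = in1 OR in0
G2 = in2 OR G1 = in2 OR (in1 OR in0)
G3 = G2 XOR G1 = (in2 OR (in1 OR in0)) XOR (in1 OR in0)

(in2 OR (in1 OR in0)) XOR (in1 OR in0)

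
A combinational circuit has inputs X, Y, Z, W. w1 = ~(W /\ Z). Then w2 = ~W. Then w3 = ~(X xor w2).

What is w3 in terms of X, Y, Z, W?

~(X xor ~W)

w2 = ~W
w3 = ~(X xor w2) = ~(X xor ~W)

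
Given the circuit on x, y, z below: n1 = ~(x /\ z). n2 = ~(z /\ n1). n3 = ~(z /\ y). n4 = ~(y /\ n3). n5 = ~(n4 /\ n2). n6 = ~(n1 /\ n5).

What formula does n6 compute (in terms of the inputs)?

n1 = ~(x /\ z)
n2 = ~(z /\ n1) = ~(z /\ (~(x /\ z)))
n3 = ~(z /\ y)
n4 = ~(y /\ n3) = ~(y /\ (~(z /\ y)))
n5 = ~(n4 /\ n2) = ~((~(y /\ (~(z /\ y)))) /\ (~(z /\ (~(x /\ z)))))
n6 = ~(n1 /\ n5) = ~((~(x /\ z)) /\ (~((~(y /\ (~(z /\ y)))) /\ (~(z /\ (~(x /\ z)))))))

~((~(x /\ z)) /\ (~((~(y /\ (~(z /\ y)))) /\ (~(z /\ (~(x /\ z)))))))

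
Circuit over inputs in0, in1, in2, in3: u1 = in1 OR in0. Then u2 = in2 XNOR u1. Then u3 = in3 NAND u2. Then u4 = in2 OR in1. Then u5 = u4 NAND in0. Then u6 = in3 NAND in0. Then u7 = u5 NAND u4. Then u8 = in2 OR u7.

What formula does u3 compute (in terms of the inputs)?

u1 = in1 OR in0
u2 = in2 XNOR u1 = in2 XNOR (in1 OR in0)
u3 = in3 NAND u2 = in3 NAND (in2 XNOR (in1 OR in0))

in3 NAND (in2 XNOR (in1 OR in0))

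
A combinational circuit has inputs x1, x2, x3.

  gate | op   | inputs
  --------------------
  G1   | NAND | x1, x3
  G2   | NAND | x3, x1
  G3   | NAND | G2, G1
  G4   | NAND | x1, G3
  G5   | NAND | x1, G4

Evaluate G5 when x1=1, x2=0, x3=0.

0

G1 = 1 NAND 0 = 1
G2 = 0 NAND 1 = 1
G3 = 1 NAND 1 = 0
G4 = 1 NAND 0 = 1
G5 = 1 NAND 1 = 0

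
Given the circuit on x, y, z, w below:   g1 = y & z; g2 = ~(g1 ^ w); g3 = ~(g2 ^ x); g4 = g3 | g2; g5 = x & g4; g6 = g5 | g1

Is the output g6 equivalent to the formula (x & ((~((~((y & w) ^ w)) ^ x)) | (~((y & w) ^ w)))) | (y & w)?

g1 = y & z
g2 = ~(g1 ^ w) = ~((y & z) ^ w)
g3 = ~(g2 ^ x) = ~((~((y & z) ^ w)) ^ x)
g4 = g3 | g2 = (~((~((y & z) ^ w)) ^ x)) | (~((y & z) ^ w))
g5 = x & g4 = x & ((~((~((y & z) ^ w)) ^ x)) | (~((y & z) ^ w)))
g6 = g5 | g1 = (x & ((~((~((y & z) ^ w)) ^ x)) | (~((y & z) ^ w)))) | (y & z)
At x=0, y=1, z=0, w=1: circuit gives 0, formula gives 1.

No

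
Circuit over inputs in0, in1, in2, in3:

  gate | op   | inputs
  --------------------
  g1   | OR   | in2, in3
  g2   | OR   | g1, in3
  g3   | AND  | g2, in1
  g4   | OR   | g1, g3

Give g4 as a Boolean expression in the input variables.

(in2 OR in3) OR (((in2 OR in3) OR in3) AND in1)

g1 = in2 OR in3
g2 = g1 OR in3 = (in2 OR in3) OR in3
g3 = g2 AND in1 = ((in2 OR in3) OR in3) AND in1
g4 = g1 OR g3 = (in2 OR in3) OR (((in2 OR in3) OR in3) AND in1)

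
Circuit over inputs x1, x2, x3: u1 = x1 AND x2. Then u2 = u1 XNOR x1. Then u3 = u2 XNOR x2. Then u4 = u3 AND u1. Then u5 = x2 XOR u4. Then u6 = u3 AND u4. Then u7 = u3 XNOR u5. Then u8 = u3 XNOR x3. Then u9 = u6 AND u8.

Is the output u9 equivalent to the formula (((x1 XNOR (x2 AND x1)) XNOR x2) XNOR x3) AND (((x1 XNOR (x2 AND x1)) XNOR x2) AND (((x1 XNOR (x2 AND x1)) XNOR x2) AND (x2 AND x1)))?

Yes

u1 = x1 AND x2
u2 = u1 XNOR x1 = (x1 AND x2) XNOR x1
u3 = u2 XNOR x2 = ((x1 AND x2) XNOR x1) XNOR x2
u4 = u3 AND u1 = (((x1 AND x2) XNOR x1) XNOR x2) AND (x1 AND x2)
u6 = u3 AND u4 = (((x1 AND x2) XNOR x1) XNOR x2) AND ((((x1 AND x2) XNOR x1) XNOR x2) AND (x1 AND x2))
u8 = u3 XNOR x3 = (((x1 AND x2) XNOR x1) XNOR x2) XNOR x3
u9 = u6 AND u8 = ((((x1 AND x2) XNOR x1) XNOR x2) AND ((((x1 AND x2) XNOR x1) XNOR x2) AND (x1 AND x2))) AND ((((x1 AND x2) XNOR x1) XNOR x2) XNOR x3)
At x1=0, x2=0, x3=0: circuit gives 0, formula gives 0.
At x1=1, x2=1, x3=1: circuit gives 1, formula gives 1.
Agrees on all 8 inputs.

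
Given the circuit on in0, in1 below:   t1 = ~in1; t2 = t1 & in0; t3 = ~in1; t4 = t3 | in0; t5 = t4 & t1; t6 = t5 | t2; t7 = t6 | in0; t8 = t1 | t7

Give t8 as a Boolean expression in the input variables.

~in1 | ((((~in1 | in0) & ~in1) | (~in1 & in0)) | in0)

t1 = ~in1
t2 = t1 & in0 = ~in1 & in0
t3 = ~in1
t4 = t3 | in0 = ~in1 | in0
t5 = t4 & t1 = (~in1 | in0) & ~in1
t6 = t5 | t2 = ((~in1 | in0) & ~in1) | (~in1 & in0)
t7 = t6 | in0 = (((~in1 | in0) & ~in1) | (~in1 & in0)) | in0
t8 = t1 | t7 = ~in1 | ((((~in1 | in0) & ~in1) | (~in1 & in0)) | in0)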